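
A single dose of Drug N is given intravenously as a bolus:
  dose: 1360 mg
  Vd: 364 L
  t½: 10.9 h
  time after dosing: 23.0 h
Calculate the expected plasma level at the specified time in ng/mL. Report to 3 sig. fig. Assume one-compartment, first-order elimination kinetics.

865 ng/mL

C₀ = Dose / Vd = 1360 / 364 = 3.736 mg/L
k = ln2 / t½ = 0.693147 / 10.9 = 0.06359 h⁻¹
C = C₀ · e^(−k·t) = 3.736 × e^(−0.06359 × 23.0)
  = 3.736 × 0.2316 = 0.8653 mg/L
Convert: 0.8653 mg/L × 1000 = 865.3 ng/mL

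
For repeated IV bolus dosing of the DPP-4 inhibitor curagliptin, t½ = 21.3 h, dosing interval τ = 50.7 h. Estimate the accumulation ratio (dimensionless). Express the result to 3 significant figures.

1.24

k = ln2 / t½ = 0.693147 / 21.3 = 0.03254 h⁻¹
e^(−kτ) = e^(−0.03254 × 50.7) = 0.1921
Accumulation ratio R = 1 / (1 − e^(−kτ)) = 1 / (1 − 0.1921) = 1.238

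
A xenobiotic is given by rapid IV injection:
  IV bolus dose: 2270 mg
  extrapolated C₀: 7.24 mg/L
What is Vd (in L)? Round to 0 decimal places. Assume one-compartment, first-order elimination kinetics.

Vd = Dose / C₀ = 2270 / 7.24 = 313.5 L

314 L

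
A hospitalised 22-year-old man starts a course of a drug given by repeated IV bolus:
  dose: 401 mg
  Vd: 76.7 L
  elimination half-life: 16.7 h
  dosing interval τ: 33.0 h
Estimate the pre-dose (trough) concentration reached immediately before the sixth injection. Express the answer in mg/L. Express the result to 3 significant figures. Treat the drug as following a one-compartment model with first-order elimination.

C₀ per dose = Dose / Vd = 401 / 76.7 = 5.228 mg/L
k = ln2 / t½ = 0.693147 / 16.7 = 0.04151 h⁻¹
Fraction remaining after one interval: r = e^(−kτ) = e^(−0.04151 × 33.0) = 0.2542
Before dose 6, 5 doses have been given (aged 1τ, 2τ, 3τ, 4τ, 5τ).
C_trough = C₀ × (r + r² + … + r^5) = C₀ × r(1−r^5)/(1−r)
        = 5.228 × 0.2542 × (1 − 0.001061) / (1 − 0.2542) = 1.780 mg/L

1.78 mg/L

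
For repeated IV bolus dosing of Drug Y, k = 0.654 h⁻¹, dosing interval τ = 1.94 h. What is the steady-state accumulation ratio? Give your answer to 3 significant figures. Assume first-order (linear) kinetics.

1.39

e^(−kτ) = e^(−0.6540 × 1.94) = 0.2812
Accumulation ratio R = 1 / (1 − e^(−kτ)) = 1 / (1 − 0.2812) = 1.391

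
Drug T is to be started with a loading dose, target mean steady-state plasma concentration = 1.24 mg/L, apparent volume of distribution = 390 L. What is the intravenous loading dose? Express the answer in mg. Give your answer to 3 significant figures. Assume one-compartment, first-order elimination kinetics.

484 mg

LD = Css × Vd = 1.24 × 390 = 483.6 mg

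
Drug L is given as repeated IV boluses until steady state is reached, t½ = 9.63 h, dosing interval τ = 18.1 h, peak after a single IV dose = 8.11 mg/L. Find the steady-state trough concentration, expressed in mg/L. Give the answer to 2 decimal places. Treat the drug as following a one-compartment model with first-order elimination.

3.03 mg/L

k = ln2 / t½ = 0.693147 / 9.63 = 0.07198 h⁻¹
e^(−kτ) = e^(−0.07198 × 18.1) = 0.2718
Accumulation ratio R = 1 / (1 − e^(−kτ)) = 1 / (1 − 0.2718) = 1.373
Steady-state trough = C₀ × R × e^(−kτ) = 8.11 × 1.373 × 0.2718 = 3.027 mg/L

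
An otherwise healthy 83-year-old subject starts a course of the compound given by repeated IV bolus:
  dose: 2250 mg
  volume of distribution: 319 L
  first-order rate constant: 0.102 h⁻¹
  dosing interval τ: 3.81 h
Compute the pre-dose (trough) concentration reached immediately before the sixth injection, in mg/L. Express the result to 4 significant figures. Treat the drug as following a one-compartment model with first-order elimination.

12.72 mg/L

C₀ per dose = Dose / Vd = 2250 / 319 = 7.053 mg/L
Fraction remaining after one interval: r = e^(−kτ) = e^(−0.1020 × 3.81) = 0.6780
Before dose 6, 5 doses have been given (aged 1τ, 2τ, 3τ, 4τ, 5τ).
C_trough = C₀ × (r + r² + … + r^5) = C₀ × r(1−r^5)/(1−r)
        = 7.053 × 0.6780 × (1 − 0.1433) / (1 − 0.6780) = 12.72 mg/L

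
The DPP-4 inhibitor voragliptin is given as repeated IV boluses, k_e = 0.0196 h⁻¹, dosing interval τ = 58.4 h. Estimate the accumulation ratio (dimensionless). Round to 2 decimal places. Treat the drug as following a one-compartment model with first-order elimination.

e^(−kτ) = e^(−0.01960 × 58.4) = 0.3183
Accumulation ratio R = 1 / (1 − e^(−kτ)) = 1 / (1 − 0.3183) = 1.467

1.47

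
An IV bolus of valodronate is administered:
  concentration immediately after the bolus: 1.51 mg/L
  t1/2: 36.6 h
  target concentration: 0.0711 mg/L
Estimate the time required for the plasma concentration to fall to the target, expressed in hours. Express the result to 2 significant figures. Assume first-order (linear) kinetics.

k = ln2 / t½ = 0.693147 / 36.6 = 0.01894 h⁻¹
t = ln(C₀ / C) / k = ln(1.510 / 0.0711) / 0.01894
  = ln(21.24) / 0.01894 = 3.056 / 0.01894 = 161.4 h

160 h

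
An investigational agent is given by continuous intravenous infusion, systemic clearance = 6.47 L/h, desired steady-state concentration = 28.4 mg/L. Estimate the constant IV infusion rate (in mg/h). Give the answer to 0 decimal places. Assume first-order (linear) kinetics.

At steady state, infusion rate R₀ = Css × CL = 28.4 × 6.470 = 183.7 mg/h

184 mg/h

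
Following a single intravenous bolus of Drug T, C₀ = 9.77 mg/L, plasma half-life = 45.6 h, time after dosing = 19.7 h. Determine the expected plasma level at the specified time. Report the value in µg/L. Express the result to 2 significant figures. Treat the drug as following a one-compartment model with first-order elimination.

k = ln2 / t½ = 0.693147 / 45.6 = 0.01520 h⁻¹
C = C₀ · e^(−k·t) = 9.770 × e^(−0.01520 × 19.7)
  = 9.770 × 0.7412 = 7.242 mg/L
Convert: 7.242 mg/L × 1000 = 7242 µg/L

7200 µg/L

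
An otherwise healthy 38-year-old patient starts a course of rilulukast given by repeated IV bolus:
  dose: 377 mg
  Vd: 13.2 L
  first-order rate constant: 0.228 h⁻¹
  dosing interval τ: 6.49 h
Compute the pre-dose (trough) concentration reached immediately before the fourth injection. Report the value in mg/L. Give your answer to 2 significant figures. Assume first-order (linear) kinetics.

8.3 mg/L

C₀ per dose = Dose / Vd = 377 / 13.2 = 28.56 mg/L
Fraction remaining after one interval: r = e^(−kτ) = e^(−0.2280 × 6.49) = 0.2277
Before dose 4, 3 doses have been given (aged 1τ, 2τ, 3τ).
C_trough = C₀ × (r + r² + … + r^3) = C₀ × r(1−r^3)/(1−r)
        = 28.56 × 0.2277 × (1 − 0.01181) / (1 − 0.2277) = 8.321 mg/L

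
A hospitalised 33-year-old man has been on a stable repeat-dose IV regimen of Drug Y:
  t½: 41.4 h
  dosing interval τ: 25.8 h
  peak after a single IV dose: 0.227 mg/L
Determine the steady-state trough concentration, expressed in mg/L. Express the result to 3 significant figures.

k = ln2 / t½ = 0.693147 / 41.4 = 0.01674 h⁻¹
e^(−kτ) = e^(−0.01674 × 25.8) = 0.6493
Accumulation ratio R = 1 / (1 − e^(−kτ)) = 1 / (1 − 0.6493) = 2.851
Steady-state trough = C₀ × R × e^(−kτ) = 0.227 × 2.851 × 0.6493 = 0.4202 mg/L

0.420 mg/L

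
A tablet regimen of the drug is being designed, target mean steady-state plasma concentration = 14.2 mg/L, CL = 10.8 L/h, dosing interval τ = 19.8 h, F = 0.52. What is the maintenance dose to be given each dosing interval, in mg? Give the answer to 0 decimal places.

5839 mg

At steady state, F × (Dose/τ) = Css × CL.
Dose = Css × CL × τ / F = 14.2 × 10.80 × 19.8 / 0.52 = 5839 mg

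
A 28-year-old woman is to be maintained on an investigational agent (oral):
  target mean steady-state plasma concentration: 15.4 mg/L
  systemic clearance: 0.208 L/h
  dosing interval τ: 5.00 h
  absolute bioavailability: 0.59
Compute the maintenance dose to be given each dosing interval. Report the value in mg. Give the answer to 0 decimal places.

27 mg

At steady state, F × (Dose/τ) = Css × CL.
Dose = Css × CL × τ / F = 15.4 × 0.2080 × 5.00 / 0.59 = 27.15 mg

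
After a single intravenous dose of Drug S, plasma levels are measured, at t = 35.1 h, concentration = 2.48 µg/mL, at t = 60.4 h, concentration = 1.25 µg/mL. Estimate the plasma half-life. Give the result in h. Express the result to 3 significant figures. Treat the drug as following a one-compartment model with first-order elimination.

25.6 h

k = ln(C₁/C₂) / (t₂ − t₁) = ln(2.48/1.25) / (60.4 − 35.1)
  = 0.6851 / 25.30 = 0.02708 h⁻¹
t½ = ln2 / k = 0.693147 / 0.02708 = 25.60 h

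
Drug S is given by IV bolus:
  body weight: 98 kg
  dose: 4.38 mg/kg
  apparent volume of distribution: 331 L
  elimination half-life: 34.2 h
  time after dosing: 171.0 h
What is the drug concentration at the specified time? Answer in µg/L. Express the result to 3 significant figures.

40.5 µg/L

Total dose = 4.38 × 98 = 429.2 mg
C₀ = Dose / Vd = 429.2 / 331 = 1.297 mg/L
k = ln2 / t½ = 0.693147 / 34.2 = 0.02027 h⁻¹
t / t½ = 171.0 / 34.2 = 5 half-lives
C = C₀ × (1/2)^5 = 1.297 × 0.03125 = 0.04053 mg/L
Convert: 0.04053 mg/L × 1000 = 40.53 µg/L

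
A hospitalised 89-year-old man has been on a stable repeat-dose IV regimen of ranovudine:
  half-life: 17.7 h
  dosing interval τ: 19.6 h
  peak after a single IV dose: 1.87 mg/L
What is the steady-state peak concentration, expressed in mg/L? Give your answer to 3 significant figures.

k = ln2 / t½ = 0.693147 / 17.7 = 0.03916 h⁻¹
e^(−kτ) = e^(−0.03916 × 19.6) = 0.4642
Accumulation ratio R = 1 / (1 − e^(−kτ)) = 1 / (1 − 0.4642) = 1.866
Steady-state peak = C₀ × R = 1.87 × 1.866 = 3.489 mg/L

3.49 mg/L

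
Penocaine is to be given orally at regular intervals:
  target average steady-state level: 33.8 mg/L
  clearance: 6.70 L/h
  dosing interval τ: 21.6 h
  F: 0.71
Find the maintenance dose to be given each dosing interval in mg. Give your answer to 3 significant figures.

At steady state, F × (Dose/τ) = Css × CL.
Dose = Css × CL × τ / F = 33.8 × 6.700 × 21.6 / 0.71 = 6889 mg

6890 mg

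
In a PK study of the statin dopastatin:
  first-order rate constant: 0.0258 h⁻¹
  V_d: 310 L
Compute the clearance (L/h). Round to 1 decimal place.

8.0 L/h

CL = k × Vd = 0.0258 × 310 = 7.998 L/h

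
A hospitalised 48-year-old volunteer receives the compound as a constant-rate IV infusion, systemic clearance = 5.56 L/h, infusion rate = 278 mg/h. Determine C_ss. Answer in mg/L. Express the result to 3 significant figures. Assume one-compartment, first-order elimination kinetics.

At steady state Css = R₀ / CL = 278 / 5.560 = 50.00 mg/L

50.0 mg/L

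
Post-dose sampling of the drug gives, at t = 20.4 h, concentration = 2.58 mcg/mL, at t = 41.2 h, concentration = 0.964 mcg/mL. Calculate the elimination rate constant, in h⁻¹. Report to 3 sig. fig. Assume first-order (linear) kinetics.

0.0473 h⁻¹

k = ln(C₁/C₂) / (t₂ − t₁) = ln(2.58/0.964) / (41.2 − 20.4)
  = 0.9845 / 20.80 = 0.04733 h⁻¹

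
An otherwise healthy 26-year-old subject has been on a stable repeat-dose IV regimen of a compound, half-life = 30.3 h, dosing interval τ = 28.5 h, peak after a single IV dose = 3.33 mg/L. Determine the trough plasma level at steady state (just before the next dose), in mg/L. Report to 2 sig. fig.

3.6 mg/L

k = ln2 / t½ = 0.693147 / 30.3 = 0.02288 h⁻¹
e^(−kτ) = e^(−0.02288 × 28.5) = 0.5210
Accumulation ratio R = 1 / (1 − e^(−kτ)) = 1 / (1 − 0.5210) = 2.088
Steady-state trough = C₀ × R × e^(−kτ) = 3.33 × 2.088 × 0.5210 = 3.623 mg/L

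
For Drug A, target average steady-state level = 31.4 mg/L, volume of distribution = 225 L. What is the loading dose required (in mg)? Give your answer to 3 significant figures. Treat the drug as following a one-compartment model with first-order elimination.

LD = Css × Vd = 31.4 × 225 = 7065 mg

7070 mg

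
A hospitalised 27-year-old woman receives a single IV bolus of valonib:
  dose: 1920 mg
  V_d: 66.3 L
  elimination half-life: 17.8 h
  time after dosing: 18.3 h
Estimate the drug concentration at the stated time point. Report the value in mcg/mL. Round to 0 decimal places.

C₀ = Dose / Vd = 1920 / 66.3 = 28.96 mg/L
k = ln2 / t½ = 0.693147 / 17.8 = 0.03894 h⁻¹
C = C₀ · e^(−k·t) = 28.96 × e^(−0.03894 × 18.3)
  = 28.96 × 0.4904 = 14.20 mg/L
(14.20 mg/L = 14.20 mcg/mL)

14 mcg/mL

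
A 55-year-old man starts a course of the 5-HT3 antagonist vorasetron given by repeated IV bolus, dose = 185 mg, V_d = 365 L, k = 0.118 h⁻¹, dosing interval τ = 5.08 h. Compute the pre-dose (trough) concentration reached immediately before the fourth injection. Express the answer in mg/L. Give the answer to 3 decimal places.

C₀ per dose = Dose / Vd = 185 / 365 = 0.5068 mg/L
Fraction remaining after one interval: r = e^(−kτ) = e^(−0.1180 × 5.08) = 0.5491
Before dose 4, 3 doses have been given (aged 1τ, 2τ, 3τ).
C_trough = C₀ × (r + r² + … + r^3) = C₀ × r(1−r^3)/(1−r)
        = 0.5068 × 0.5491 × (1 − 0.1656) / (1 − 0.5491) = 0.5150 mg/L

0.515 mg/L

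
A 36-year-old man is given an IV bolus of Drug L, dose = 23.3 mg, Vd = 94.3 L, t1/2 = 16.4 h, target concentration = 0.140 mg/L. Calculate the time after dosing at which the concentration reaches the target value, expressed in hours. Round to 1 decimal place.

13.4 h

C₀ = Dose / Vd = 23.30 / 94.3 = 0.2471 mg/L
k = ln2 / t½ = 0.693147 / 16.4 = 0.04227 h⁻¹
t = ln(C₀ / C) / k = ln(0.2471 / 0.140) / 0.04227
  = ln(1.765) / 0.04227 = 0.5682 / 0.04227 = 13.44 h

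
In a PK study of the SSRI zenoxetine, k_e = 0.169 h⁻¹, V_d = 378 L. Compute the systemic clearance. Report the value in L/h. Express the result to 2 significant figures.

CL = k × Vd = 0.169 × 378 = 63.88 L/h

64 L/h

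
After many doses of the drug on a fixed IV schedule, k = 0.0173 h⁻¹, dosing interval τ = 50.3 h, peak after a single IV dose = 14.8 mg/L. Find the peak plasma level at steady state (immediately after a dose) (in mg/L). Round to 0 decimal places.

e^(−kτ) = e^(−0.01730 × 50.3) = 0.4189
Accumulation ratio R = 1 / (1 − e^(−kτ)) = 1 / (1 − 0.4189) = 1.721
Steady-state peak = C₀ × R = 14.8 × 1.721 = 25.47 mg/L

25 mg/L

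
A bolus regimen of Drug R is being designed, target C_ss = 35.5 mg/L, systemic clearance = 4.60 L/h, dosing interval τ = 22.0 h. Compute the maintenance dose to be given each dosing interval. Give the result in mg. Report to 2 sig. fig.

3600 mg

At steady state, Dose/τ = Css × CL.
Dose = Css × CL × τ = 35.5 × 4.600 × 22.0 = 3593 mg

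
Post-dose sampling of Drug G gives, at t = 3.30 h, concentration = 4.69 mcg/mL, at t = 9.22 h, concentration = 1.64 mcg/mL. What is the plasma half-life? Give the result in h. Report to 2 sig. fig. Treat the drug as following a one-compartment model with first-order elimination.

3.9 h

k = ln(C₁/C₂) / (t₂ − t₁) = ln(4.69/1.64) / (9.22 − 3.30)
  = 1.051 / 5.920 = 0.1775 h⁻¹
t½ = ln2 / k = 0.693147 / 0.1775 = 3.905 h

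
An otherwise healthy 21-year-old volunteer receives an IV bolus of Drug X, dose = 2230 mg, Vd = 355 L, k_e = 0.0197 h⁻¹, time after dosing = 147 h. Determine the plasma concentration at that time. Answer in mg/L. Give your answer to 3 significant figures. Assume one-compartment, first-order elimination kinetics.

0.347 mg/L

C₀ = Dose / Vd = 2230 / 355 = 6.282 mg/L
C = C₀ · e^(−k·t) = 6.282 × e^(−0.01970 × 147)
  = 6.282 × 0.05525 = 0.3471 mg/L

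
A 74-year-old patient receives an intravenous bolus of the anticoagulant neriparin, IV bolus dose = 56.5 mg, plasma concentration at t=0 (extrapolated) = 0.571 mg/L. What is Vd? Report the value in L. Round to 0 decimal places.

Vd = Dose / C₀ = 56.50 / 0.571 = 98.95 L

99 L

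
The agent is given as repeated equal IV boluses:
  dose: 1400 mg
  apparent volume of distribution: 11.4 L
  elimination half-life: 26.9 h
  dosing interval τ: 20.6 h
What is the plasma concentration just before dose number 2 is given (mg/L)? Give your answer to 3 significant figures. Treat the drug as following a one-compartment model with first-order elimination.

C₀ per dose = Dose / Vd = 1400 / 11.4 = 122.8 mg/L
k = ln2 / t½ = 0.693147 / 26.9 = 0.02577 h⁻¹
Fraction remaining after one interval: r = e^(−kτ) = e^(−0.02577 × 20.6) = 0.5881
Before dose 2, 1 dose has been given (aged 1τ).
C_trough = C₀ × r = 122.8 × 0.5881 = 72.22 mg/L

72.2 mg/L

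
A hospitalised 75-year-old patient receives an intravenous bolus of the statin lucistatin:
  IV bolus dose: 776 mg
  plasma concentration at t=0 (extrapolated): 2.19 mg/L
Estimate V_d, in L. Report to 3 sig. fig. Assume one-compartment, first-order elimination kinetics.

354 L

Vd = Dose / C₀ = 776.0 / 2.19 = 354.3 L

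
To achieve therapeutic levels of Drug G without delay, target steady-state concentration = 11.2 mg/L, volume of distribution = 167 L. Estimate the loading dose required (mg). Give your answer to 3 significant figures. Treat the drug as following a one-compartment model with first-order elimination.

1870 mg

LD = Css × Vd = 11.2 × 167 = 1870 mg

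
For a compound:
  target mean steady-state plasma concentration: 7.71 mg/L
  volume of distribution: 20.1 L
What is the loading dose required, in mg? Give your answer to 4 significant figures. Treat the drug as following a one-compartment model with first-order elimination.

LD = Css × Vd = 7.71 × 20.1 = 155.0 mg

155.0 mg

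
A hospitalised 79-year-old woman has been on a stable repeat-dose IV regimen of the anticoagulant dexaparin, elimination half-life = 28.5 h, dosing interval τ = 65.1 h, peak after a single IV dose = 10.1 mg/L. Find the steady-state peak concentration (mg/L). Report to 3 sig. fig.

12.7 mg/L

k = ln2 / t½ = 0.693147 / 28.5 = 0.02432 h⁻¹
e^(−kτ) = e^(−0.02432 × 65.1) = 0.2053
Accumulation ratio R = 1 / (1 − e^(−kτ)) = 1 / (1 − 0.2053) = 1.258
Steady-state peak = C₀ × R = 10.1 × 1.258 = 12.71 mg/L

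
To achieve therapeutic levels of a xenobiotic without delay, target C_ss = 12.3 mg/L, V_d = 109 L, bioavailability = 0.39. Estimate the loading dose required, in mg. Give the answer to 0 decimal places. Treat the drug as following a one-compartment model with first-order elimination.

3438 mg

LD = Css × Vd / F = 12.3 × 109 / 0.39 = 3438 mg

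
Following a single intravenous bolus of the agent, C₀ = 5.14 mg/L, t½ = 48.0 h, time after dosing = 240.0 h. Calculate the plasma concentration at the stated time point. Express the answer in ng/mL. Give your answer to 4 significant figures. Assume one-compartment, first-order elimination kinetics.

k = ln2 / t½ = 0.693147 / 48.0 = 0.01444 h⁻¹
t / t½ = 240.0 / 48.0 = 5 half-lives
C = C₀ × (1/2)^5 = 5.140 × 0.03125 = 0.1606 mg/L
Convert: 0.1606 mg/L × 1000 = 160.6 ng/mL

160.6 ng/mL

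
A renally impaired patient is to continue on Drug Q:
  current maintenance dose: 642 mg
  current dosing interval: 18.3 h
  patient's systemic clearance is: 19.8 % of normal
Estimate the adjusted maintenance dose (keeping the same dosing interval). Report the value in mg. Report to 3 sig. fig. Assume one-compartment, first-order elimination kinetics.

127 mg

To keep the same average steady-state level, dosing rate must scale with clearance.
CL ratio = 19.8 / 100 = 0.1980
New dose (same interval) = 642 × 0.1980 = 127.1 mg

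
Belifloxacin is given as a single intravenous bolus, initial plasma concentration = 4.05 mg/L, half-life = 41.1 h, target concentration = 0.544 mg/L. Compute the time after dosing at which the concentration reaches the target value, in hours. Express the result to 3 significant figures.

k = ln2 / t½ = 0.693147 / 41.1 = 0.01686 h⁻¹
t = ln(C₀ / C) / k = ln(4.050 / 0.544) / 0.01686
  = ln(7.445) / 0.01686 = 2.008 / 0.01686 = 119.1 h

119 h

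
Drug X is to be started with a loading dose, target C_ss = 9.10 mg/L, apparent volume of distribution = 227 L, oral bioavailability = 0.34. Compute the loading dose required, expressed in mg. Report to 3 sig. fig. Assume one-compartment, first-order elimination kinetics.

6080 mg

LD = Css × Vd / F = 9.10 × 227 / 0.34 = 6076 mg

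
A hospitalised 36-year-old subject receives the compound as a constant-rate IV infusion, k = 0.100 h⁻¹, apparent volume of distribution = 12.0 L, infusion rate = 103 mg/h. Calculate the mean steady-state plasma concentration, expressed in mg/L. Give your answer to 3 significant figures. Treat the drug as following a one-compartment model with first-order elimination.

85.8 mg/L

CL = k × Vd = 0.1000 × 12.0 = 1.200 L/h
At steady state Css = R₀ / CL = 103 / 1.200 = 85.83 mg/L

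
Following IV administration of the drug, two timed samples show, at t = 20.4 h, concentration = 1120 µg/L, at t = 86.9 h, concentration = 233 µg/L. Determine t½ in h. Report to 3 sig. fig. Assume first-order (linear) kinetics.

29.4 h

k = ln(C₁/C₂) / (t₂ − t₁) = ln(1120/233) / (86.9 − 20.4)
  = 1.570 / 66.50 = 0.02361 h⁻¹
t½ = ln2 / k = 0.693147 / 0.02361 = 29.36 h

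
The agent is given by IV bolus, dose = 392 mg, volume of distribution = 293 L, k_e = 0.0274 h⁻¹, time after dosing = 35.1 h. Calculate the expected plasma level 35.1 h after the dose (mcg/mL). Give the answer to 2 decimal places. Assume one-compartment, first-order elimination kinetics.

C₀ = Dose / Vd = 392.0 / 293 = 1.338 mg/L
C = C₀ · e^(−k·t) = 1.338 × e^(−0.02740 × 35.1)
  = 1.338 × 0.3822 = 0.5114 mg/L
(0.5114 mg/L = 0.5114 mcg/mL)

0.51 mcg/mL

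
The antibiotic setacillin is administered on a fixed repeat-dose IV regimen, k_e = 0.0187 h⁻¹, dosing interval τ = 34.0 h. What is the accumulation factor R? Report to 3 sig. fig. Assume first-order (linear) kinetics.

e^(−kτ) = e^(−0.01870 × 34.0) = 0.5295
Accumulation ratio R = 1 / (1 − e^(−kτ)) = 1 / (1 − 0.5295) = 2.125

2.13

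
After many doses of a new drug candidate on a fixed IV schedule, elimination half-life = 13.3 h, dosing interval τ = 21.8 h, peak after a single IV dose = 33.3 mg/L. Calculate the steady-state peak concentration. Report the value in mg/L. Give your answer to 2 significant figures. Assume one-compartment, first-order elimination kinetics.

49 mg/L

k = ln2 / t½ = 0.693147 / 13.3 = 0.05212 h⁻¹
e^(−kτ) = e^(−0.05212 × 21.8) = 0.3210
Accumulation ratio R = 1 / (1 − e^(−kτ)) = 1 / (1 − 0.3210) = 1.473
Steady-state peak = C₀ × R = 33.3 × 1.473 = 49.05 mg/L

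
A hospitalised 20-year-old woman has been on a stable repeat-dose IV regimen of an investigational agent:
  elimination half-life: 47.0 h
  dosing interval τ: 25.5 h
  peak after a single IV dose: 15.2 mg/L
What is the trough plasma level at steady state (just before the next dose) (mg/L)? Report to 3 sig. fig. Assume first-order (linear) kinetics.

k = ln2 / t½ = 0.693147 / 47.0 = 0.01475 h⁻¹
e^(−kτ) = e^(−0.01475 × 25.5) = 0.6865
Accumulation ratio R = 1 / (1 − e^(−kτ)) = 1 / (1 − 0.6865) = 3.190
Steady-state trough = C₀ × R × e^(−kτ) = 15.2 × 3.190 × 0.6865 = 33.29 mg/L

33.3 mg/L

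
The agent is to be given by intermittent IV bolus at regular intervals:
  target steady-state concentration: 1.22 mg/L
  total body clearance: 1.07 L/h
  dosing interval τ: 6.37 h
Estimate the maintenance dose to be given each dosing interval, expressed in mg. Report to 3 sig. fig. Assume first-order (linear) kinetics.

At steady state, Dose/τ = Css × CL.
Dose = Css × CL × τ = 1.22 × 1.070 × 6.37 = 8.315 mg

8.32 mg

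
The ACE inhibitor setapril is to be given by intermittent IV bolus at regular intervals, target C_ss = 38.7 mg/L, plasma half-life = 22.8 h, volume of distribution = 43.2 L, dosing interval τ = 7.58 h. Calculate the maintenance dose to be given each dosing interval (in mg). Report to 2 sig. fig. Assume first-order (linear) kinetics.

k = ln2 / t½ = 0.693147 / 22.8 = 0.03040 h⁻¹
CL = k × Vd = 0.03040 × 43.2 = 1.313 L/h
At steady state, Dose/τ = Css × CL.
Dose = Css × CL × τ = 38.7 × 1.313 × 7.58 = 385.2 mg

390 mg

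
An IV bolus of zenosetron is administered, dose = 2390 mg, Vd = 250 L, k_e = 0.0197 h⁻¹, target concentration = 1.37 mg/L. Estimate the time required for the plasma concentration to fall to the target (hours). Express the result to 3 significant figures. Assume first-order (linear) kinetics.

98.6 h

C₀ = Dose / Vd = 2390 / 250 = 9.560 mg/L
t = ln(C₀ / C) / k = ln(9.560 / 1.37) / 0.01970
  = ln(6.978) / 0.01970 = 1.943 / 0.01970 = 98.63 h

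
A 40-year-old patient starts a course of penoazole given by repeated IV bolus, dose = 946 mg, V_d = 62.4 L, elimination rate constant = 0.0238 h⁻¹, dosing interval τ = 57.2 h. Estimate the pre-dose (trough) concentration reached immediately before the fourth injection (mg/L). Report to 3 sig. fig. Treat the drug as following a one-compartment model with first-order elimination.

5.14 mg/L

C₀ per dose = Dose / Vd = 946 / 62.4 = 15.16 mg/L
Fraction remaining after one interval: r = e^(−kτ) = e^(−0.02380 × 57.2) = 0.2563
Before dose 4, 3 doses have been given (aged 1τ, 2τ, 3τ).
C_trough = C₀ × (r + r² + … + r^3) = C₀ × r(1−r^3)/(1−r)
        = 15.16 × 0.2563 × (1 − 0.01684) / (1 − 0.2563) = 5.137 mg/L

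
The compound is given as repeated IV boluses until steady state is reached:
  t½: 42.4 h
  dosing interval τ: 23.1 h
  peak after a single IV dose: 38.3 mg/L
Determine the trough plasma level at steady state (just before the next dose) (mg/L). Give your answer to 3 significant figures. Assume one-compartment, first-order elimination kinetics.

83.5 mg/L

k = ln2 / t½ = 0.693147 / 42.4 = 0.01635 h⁻¹
e^(−kτ) = e^(−0.01635 × 23.1) = 0.6854
Accumulation ratio R = 1 / (1 − e^(−kτ)) = 1 / (1 − 0.6854) = 3.179
Steady-state trough = C₀ × R × e^(−kτ) = 38.3 × 3.179 × 0.6854 = 83.45 mg/L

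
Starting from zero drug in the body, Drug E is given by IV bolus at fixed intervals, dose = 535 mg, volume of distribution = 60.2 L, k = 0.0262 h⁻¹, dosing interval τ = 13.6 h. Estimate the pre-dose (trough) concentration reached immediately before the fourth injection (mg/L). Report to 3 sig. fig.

C₀ per dose = Dose / Vd = 535 / 60.2 = 8.887 mg/L
Fraction remaining after one interval: r = e^(−kτ) = e^(−0.02620 × 13.6) = 0.7002
Before dose 4, 3 doses have been given (aged 1τ, 2τ, 3τ).
C_trough = C₀ × (r + r² + … + r^3) = C₀ × r(1−r^3)/(1−r)
        = 8.887 × 0.7002 × (1 − 0.3433) / (1 − 0.7002) = 13.63 mg/L

13.6 mg/L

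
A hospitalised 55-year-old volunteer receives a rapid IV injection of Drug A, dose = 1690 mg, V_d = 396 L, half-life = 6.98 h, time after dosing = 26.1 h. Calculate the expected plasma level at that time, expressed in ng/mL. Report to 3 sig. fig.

320 ng/mL

C₀ = Dose / Vd = 1690 / 396 = 4.268 mg/L
k = ln2 / t½ = 0.693147 / 6.98 = 0.09930 h⁻¹
C = C₀ · e^(−k·t) = 4.268 × e^(−0.09930 × 26.1)
  = 4.268 × 0.07489 = 0.3196 mg/L
Convert: 0.3196 mg/L × 1000 = 319.6 ng/mL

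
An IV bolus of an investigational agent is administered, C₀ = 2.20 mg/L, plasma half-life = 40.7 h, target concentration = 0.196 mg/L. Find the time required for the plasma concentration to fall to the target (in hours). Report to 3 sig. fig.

k = ln2 / t½ = 0.693147 / 40.7 = 0.01703 h⁻¹
t = ln(C₀ / C) / k = ln(2.200 / 0.196) / 0.01703
  = ln(11.22) / 0.01703 = 2.418 / 0.01703 = 142.0 h

142 h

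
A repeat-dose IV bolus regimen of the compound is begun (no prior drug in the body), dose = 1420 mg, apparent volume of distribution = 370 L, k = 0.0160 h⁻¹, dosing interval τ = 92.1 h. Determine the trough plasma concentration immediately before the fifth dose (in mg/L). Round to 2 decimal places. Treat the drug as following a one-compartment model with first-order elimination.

1.14 mg/L

C₀ per dose = Dose / Vd = 1420 / 370 = 3.838 mg/L
Fraction remaining after one interval: r = e^(−kτ) = e^(−0.01600 × 92.1) = 0.2291
Before dose 5, 4 doses have been given (aged 1τ, 2τ, 3τ, 4τ).
C_trough = C₀ × (r + r² + … + r^4) = C₀ × r(1−r^4)/(1−r)
        = 3.838 × 0.2291 × (1 − 0.002755) / (1 − 0.2291) = 1.137 mg/L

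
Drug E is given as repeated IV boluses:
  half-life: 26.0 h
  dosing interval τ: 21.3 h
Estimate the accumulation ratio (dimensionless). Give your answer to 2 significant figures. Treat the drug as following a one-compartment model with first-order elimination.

2.3

k = ln2 / t½ = 0.693147 / 26.0 = 0.02666 h⁻¹
e^(−kτ) = e^(−0.02666 × 21.3) = 0.5667
Accumulation ratio R = 1 / (1 − e^(−kτ)) = 1 / (1 − 0.5667) = 2.308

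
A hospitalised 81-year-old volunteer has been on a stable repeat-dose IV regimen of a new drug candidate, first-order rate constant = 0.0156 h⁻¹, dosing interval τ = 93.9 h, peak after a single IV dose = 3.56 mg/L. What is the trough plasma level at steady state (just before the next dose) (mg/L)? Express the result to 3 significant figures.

e^(−kτ) = e^(−0.01560 × 93.9) = 0.2311
Accumulation ratio R = 1 / (1 − e^(−kτ)) = 1 / (1 − 0.2311) = 1.301
Steady-state trough = C₀ × R × e^(−kτ) = 3.56 × 1.301 × 0.2311 = 1.070 mg/L

1.07 mg/L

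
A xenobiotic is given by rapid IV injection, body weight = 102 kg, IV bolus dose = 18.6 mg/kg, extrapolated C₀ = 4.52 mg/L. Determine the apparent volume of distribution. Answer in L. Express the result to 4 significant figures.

419.7 L

Dose = 18.6 × 102 = 1897 mg
Vd = Dose / C₀ = 1897 / 4.52 = 419.7 L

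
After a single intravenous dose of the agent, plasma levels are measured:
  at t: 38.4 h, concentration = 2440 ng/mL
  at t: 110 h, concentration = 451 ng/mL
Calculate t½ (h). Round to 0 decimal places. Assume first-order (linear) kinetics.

k = ln(C₁/C₂) / (t₂ − t₁) = ln(2440/451) / (110 − 38.4)
  = 1.688 / 71.60 = 0.02358 h⁻¹
t½ = ln2 / k = 0.693147 / 0.02358 = 29.40 h

29 h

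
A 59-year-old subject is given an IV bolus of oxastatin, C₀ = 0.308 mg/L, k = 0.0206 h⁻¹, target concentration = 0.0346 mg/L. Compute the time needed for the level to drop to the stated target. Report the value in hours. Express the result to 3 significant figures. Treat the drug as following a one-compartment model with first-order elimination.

106 h

t = ln(C₀ / C) / k = ln(0.3080 / 0.0346) / 0.02060
  = ln(8.902) / 0.02060 = 2.186 / 0.02060 = 106.1 h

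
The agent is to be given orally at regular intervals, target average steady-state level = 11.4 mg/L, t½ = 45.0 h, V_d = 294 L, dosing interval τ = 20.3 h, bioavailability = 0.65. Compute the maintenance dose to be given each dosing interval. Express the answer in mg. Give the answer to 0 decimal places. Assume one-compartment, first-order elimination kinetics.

1612 mg

k = ln2 / t½ = 0.693147 / 45.0 = 0.01540 h⁻¹
CL = k × Vd = 0.01540 × 294 = 4.528 L/h
At steady state, F × (Dose/τ) = Css × CL.
Dose = Css × CL × τ / F = 11.4 × 4.528 × 20.3 / 0.65 = 1612 mg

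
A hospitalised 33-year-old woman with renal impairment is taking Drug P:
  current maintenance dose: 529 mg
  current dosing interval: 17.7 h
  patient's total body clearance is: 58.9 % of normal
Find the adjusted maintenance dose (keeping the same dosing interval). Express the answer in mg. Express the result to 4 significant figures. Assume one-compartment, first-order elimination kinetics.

311.6 mg

To keep the same average steady-state level, dosing rate must scale with clearance.
CL ratio = 58.9 / 100 = 0.5890
New dose (same interval) = 529 × 0.5890 = 311.6 mg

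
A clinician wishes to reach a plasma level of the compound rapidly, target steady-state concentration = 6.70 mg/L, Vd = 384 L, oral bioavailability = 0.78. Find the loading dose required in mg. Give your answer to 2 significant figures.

LD = Css × Vd / F = 6.70 × 384 / 0.78 = 3298 mg

3300 mg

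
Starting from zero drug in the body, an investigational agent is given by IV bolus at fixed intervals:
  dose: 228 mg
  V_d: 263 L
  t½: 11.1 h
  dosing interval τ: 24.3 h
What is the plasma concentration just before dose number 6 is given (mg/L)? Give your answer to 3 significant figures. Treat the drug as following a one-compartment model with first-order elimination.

0.243 mg/L

C₀ per dose = Dose / Vd = 228 / 263 = 0.8669 mg/L
k = ln2 / t½ = 0.693147 / 11.1 = 0.06245 h⁻¹
Fraction remaining after one interval: r = e^(−kτ) = e^(−0.06245 × 24.3) = 0.2193
Before dose 6, 5 doses have been given (aged 1τ, 2τ, 3τ, 4τ, 5τ).
C_trough = C₀ × (r + r² + … + r^5) = C₀ × r(1−r^5)/(1−r)
        = 0.8669 × 0.2193 × (1 − 0.0005072) / (1 − 0.2193) = 0.2434 mg/L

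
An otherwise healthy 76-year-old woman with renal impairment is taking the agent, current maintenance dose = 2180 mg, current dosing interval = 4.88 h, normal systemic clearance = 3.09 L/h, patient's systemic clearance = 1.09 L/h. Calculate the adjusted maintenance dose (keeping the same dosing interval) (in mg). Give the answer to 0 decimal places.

To keep the same average steady-state level, dosing rate must scale with clearance.
CL ratio = 1.09 / 3.09 = 0.3528
New dose (same interval) = 2180 × 0.3528 = 769.1 mg

769 mg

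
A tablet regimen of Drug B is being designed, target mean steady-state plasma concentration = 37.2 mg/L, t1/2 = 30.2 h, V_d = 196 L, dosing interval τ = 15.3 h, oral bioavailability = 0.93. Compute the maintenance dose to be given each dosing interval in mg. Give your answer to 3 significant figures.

2750 mg

k = ln2 / t½ = 0.693147 / 30.2 = 0.02295 h⁻¹
CL = k × Vd = 0.02295 × 196 = 4.498 L/h
At steady state, F × (Dose/τ) = Css × CL.
Dose = Css × CL × τ / F = 37.2 × 4.498 × 15.3 / 0.93 = 2753 mg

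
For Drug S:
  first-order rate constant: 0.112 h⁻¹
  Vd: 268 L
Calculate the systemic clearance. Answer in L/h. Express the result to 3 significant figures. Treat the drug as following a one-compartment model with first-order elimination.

CL = k × Vd = 0.112 × 268 = 30.02 L/h

30.0 L/h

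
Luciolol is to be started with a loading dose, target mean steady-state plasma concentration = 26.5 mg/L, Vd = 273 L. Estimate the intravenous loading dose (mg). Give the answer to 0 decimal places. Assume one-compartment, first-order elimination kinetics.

LD = Css × Vd = 26.5 × 273 = 7235 mg

7235 mg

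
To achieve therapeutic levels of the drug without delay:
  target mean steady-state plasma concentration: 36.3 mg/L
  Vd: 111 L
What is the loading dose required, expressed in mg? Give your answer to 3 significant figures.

4030 mg

LD = Css × Vd = 36.3 × 111 = 4029 mg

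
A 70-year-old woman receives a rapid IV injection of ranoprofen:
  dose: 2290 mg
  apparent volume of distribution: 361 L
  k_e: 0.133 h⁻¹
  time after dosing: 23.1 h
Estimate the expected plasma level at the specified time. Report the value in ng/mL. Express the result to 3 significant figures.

C₀ = Dose / Vd = 2290 / 361 = 6.343 mg/L
C = C₀ · e^(−k·t) = 6.343 × e^(−0.1330 × 23.1)
  = 6.343 × 0.04631 = 0.2937 mg/L
Convert: 0.2937 mg/L × 1000 = 293.7 ng/mL

294 ng/mL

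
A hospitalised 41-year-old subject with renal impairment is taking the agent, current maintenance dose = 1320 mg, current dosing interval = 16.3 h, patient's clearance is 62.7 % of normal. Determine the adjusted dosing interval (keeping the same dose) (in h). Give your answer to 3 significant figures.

To keep the same average steady-state level, dosing rate must scale with clearance.
CL ratio = 62.7 / 100 = 0.6270
New interval (same dose) = 16.3 / 0.6270 = 26.00 h

26.0 h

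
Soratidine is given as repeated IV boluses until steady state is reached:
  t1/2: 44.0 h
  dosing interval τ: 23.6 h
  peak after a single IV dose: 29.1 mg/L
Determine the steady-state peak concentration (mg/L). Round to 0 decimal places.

k = ln2 / t½ = 0.693147 / 44.0 = 0.01575 h⁻¹
e^(−kτ) = e^(−0.01575 × 23.6) = 0.6896
Accumulation ratio R = 1 / (1 − e^(−kτ)) = 1 / (1 − 0.6896) = 3.222
Steady-state peak = C₀ × R = 29.1 × 3.222 = 93.76 mg/L

94 mg/L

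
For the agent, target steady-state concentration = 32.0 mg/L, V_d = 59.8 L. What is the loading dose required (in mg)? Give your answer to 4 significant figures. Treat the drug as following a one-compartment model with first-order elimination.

LD = Css × Vd = 32.0 × 59.8 = 1914 mg

1914 mg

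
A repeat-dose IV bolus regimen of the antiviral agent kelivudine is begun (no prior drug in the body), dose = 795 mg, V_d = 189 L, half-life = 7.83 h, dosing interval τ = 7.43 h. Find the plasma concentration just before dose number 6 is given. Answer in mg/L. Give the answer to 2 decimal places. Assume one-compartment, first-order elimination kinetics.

C₀ per dose = Dose / Vd = 795 / 189 = 4.206 mg/L
k = ln2 / t½ = 0.693147 / 7.83 = 0.08852 h⁻¹
Fraction remaining after one interval: r = e^(−kτ) = e^(−0.08852 × 7.43) = 0.5180
Before dose 6, 5 doses have been given (aged 1τ, 2τ, 3τ, 4τ, 5τ).
C_trough = C₀ × (r + r² + … + r^5) = C₀ × r(1−r^5)/(1−r)
        = 4.206 × 0.5180 × (1 − 0.03729) / (1 − 0.5180) = 4.352 mg/L

4.35 mg/L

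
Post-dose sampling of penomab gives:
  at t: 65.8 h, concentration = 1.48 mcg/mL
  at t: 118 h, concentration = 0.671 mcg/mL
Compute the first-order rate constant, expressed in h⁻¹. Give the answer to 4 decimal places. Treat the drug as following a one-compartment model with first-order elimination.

k = ln(C₁/C₂) / (t₂ − t₁) = ln(1.48/0.671) / (118 − 65.8)
  = 0.7910 / 52.20 = 0.01515 h⁻¹

0.0152 h⁻¹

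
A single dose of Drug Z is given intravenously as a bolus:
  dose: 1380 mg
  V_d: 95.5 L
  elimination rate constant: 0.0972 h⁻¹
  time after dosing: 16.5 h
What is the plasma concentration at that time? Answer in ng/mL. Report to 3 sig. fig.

2910 ng/mL

C₀ = Dose / Vd = 1380 / 95.5 = 14.45 mg/L
C = C₀ · e^(−k·t) = 14.45 × e^(−0.09720 × 16.5)
  = 14.45 × 0.2011 = 2.906 mg/L
Convert: 2.906 mg/L × 1000 = 2906 ng/mL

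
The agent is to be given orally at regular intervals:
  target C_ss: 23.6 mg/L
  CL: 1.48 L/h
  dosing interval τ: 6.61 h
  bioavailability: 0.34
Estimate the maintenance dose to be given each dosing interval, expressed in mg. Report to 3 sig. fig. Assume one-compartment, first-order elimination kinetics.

679 mg

At steady state, F × (Dose/τ) = Css × CL.
Dose = Css × CL × τ / F = 23.6 × 1.480 × 6.61 / 0.34 = 679.0 mg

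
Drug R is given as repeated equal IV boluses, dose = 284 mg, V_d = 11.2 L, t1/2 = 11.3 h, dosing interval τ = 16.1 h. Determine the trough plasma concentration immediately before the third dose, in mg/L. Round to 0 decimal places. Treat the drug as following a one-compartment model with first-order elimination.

13 mg/L

C₀ per dose = Dose / Vd = 284 / 11.2 = 25.36 mg/L
k = ln2 / t½ = 0.693147 / 11.3 = 0.06134 h⁻¹
Fraction remaining after one interval: r = e^(−kτ) = e^(−0.06134 × 16.1) = 0.3725
Before dose 3, 2 doses have been given (aged 1τ, 2τ).
C_trough = C₀ × (r + r²) = 25.36 × (0.3725 + 0.1388) = 12.97 mg/L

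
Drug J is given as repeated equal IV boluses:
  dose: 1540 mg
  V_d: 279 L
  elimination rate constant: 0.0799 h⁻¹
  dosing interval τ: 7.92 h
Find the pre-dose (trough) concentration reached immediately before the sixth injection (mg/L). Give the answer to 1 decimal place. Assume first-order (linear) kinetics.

C₀ per dose = Dose / Vd = 1540 / 279 = 5.520 mg/L
Fraction remaining after one interval: r = e^(−kτ) = e^(−0.07990 × 7.92) = 0.5311
Before dose 6, 5 doses have been given (aged 1τ, 2τ, 3τ, 4τ, 5τ).
C_trough = C₀ × (r + r² + … + r^5) = C₀ × r(1−r^5)/(1−r)
        = 5.520 × 0.5311 × (1 − 0.04226) / (1 − 0.5311) = 5.988 mg/L

6.0 mg/L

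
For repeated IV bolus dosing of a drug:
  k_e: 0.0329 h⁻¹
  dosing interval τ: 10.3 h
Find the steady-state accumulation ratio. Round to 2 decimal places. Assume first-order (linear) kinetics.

3.48

e^(−kτ) = e^(−0.03290 × 10.3) = 0.7126
Accumulation ratio R = 1 / (1 − e^(−kτ)) = 1 / (1 − 0.7126) = 3.479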